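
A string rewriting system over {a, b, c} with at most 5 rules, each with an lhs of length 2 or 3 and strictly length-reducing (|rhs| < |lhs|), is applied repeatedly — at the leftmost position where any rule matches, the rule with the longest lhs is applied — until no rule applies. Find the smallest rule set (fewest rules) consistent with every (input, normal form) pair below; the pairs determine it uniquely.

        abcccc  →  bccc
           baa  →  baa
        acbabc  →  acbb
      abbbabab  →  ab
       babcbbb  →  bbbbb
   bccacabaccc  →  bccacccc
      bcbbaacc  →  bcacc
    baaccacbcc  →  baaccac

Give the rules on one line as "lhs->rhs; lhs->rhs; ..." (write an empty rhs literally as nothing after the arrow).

  | abcccc => bccc
  | baa
  | acbabc => acbb
  | abbbabab => abbab => ab

aba->; abc->b; bba->; cbc->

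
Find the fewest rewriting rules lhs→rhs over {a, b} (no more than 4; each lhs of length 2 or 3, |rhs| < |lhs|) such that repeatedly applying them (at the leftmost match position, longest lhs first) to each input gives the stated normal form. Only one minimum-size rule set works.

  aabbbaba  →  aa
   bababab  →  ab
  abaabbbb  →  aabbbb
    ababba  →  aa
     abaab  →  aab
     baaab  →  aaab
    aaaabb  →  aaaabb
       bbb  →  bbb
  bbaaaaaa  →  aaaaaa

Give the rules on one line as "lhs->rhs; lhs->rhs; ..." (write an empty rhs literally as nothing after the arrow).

aba->a; ba->a; bba->a

  | aabbbaba => aababa => aaba => aa
  | bababab => ababab => abab => ab
  | abaabbbb => aabbbb
  | ababba => abba => aa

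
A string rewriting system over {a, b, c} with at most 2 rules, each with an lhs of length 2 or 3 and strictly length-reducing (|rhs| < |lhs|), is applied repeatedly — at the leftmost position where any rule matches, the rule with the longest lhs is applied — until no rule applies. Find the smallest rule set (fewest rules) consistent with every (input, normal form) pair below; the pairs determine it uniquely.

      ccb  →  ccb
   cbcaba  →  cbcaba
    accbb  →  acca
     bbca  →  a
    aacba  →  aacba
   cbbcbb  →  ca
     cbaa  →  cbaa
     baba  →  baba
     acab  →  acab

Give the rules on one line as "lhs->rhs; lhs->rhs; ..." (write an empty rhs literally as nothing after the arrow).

bb->a; bbc->

  | ccb
  | cbcaba
  | accbb => acca
  | bbca => a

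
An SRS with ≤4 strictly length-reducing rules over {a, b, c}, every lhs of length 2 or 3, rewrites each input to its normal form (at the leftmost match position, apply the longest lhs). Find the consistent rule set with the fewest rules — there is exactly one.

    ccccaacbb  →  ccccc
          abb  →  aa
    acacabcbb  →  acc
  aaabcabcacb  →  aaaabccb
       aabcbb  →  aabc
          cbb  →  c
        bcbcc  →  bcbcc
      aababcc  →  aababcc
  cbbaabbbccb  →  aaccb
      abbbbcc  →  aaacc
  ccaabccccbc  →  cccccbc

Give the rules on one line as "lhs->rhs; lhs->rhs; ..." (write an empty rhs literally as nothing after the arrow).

bb->a; ca->c; cab->bb

  | ccccaacbb => ccccacbb => cccccbb => ccccca => ccccc
  | abb => aa
  | acacabcbb => accabcbb => acbbcbb => acacbb => accbb => acca => acc
  | aaabcabcacb => aaabbbcacb => aaaabcacb => aaaabccb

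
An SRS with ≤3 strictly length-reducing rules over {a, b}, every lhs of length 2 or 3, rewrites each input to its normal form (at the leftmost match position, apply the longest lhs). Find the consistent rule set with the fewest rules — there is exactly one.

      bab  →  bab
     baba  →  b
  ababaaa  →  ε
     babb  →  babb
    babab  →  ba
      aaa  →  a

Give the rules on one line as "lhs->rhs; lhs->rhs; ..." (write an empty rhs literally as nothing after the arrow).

aa->; aab->a; aba->aa

  | bab
  | baba => baa => b
  | ababaaa => aabaaa => aaaa => aa => ε
  | babb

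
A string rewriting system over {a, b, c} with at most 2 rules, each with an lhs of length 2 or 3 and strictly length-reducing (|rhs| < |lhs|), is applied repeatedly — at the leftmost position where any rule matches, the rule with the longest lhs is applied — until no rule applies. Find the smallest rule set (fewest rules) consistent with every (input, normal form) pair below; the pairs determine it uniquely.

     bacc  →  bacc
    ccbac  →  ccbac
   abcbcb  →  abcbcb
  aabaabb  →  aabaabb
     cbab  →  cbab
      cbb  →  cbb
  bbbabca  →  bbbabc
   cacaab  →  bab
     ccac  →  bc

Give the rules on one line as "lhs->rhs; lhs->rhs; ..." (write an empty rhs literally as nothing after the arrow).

ca->c; cca->b

  | bacc
  | ccbac
  | abcbcb
  | aabaabb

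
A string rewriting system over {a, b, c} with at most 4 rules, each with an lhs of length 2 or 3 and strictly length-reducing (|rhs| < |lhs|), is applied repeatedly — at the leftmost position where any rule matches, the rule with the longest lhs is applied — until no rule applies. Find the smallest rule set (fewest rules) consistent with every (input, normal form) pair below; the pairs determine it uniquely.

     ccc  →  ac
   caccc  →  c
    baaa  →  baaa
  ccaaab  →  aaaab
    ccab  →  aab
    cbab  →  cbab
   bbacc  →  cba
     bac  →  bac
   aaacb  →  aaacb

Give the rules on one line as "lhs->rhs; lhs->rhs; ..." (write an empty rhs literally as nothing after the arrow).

bba->cb; caa->; cc->a

  | ccc => ac
  | caccc => caac => c
  | baaa
  | ccaaab => aaaab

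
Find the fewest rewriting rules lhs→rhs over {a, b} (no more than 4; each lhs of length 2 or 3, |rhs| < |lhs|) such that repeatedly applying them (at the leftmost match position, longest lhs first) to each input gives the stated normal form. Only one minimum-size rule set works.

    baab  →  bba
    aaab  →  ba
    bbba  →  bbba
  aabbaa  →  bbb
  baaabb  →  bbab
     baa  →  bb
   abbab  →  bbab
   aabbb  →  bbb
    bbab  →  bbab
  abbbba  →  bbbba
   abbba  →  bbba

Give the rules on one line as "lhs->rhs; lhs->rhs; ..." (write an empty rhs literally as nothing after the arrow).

aa->b; aaa->aa; aab->ba; abb->bb

  | baab => bba
  | aaab => aab => ba
  | bbba
  | aabbaa => babaa => babb => bbb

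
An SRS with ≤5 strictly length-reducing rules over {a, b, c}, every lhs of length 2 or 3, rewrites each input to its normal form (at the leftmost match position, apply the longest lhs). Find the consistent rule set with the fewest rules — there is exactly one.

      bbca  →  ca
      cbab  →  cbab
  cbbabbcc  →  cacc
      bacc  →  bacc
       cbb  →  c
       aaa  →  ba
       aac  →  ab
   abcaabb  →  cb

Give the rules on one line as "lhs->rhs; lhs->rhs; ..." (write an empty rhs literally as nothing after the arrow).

aa->b; aac->ab; abc->c; bb->

  | bbca => ca
  | cbab
  | cbbabbcc => cabbcc => cacc
  | bacc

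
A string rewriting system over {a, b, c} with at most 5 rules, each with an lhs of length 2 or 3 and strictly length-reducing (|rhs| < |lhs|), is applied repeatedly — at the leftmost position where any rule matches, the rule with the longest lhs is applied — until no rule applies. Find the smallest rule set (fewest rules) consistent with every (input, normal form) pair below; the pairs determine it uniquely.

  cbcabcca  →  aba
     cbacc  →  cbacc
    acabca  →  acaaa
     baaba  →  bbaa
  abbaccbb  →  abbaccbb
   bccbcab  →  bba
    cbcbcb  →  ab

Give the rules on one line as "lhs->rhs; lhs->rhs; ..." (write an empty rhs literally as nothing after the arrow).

aab->ba; bc->a; bcc->b; cbc->

  | cbcabcca => abcca => aba
  | cbacc
  | acabca => acaaa
  | baaba => bbaa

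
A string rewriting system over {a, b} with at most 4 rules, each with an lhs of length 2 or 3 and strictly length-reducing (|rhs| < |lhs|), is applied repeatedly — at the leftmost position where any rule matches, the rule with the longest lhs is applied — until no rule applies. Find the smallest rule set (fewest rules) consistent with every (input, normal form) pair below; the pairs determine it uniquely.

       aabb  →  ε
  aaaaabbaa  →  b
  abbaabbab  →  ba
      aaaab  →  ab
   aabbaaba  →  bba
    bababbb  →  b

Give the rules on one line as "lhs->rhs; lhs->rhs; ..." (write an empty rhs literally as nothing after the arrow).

  | aabb => bbb => ε
  | aaaaabbaa => baaabbaa => aabbaa => bbbaa => aa => b
  | abbaabbab => ababbab => aabab => bbab => ba
  | aaaab => baab => ab

aa->b; baa->a; bab->a; bbb->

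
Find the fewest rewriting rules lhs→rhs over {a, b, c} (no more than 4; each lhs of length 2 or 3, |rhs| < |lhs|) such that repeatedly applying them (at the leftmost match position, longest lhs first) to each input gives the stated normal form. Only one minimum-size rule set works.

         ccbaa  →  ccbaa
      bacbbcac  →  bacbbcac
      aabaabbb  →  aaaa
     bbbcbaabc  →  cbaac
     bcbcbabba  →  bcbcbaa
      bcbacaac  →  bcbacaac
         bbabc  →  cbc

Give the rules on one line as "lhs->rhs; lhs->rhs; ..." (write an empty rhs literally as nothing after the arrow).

ab->a; bba->c; bbb->

  | ccbaa
  | bacbbcac
  | aabaabbb => aaaabbb => aaaabb => aaaab => aaaa
  | bbbcbaabc => cbaabc => cbaac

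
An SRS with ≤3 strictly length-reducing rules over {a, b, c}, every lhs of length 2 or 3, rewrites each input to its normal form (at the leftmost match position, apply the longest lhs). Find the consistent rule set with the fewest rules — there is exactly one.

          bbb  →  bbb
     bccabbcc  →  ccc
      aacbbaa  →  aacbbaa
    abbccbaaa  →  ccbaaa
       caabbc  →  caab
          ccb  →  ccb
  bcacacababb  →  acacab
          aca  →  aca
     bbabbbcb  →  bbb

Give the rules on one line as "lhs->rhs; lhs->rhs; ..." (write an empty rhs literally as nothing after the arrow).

  | bbb
  | bccabbcc => cabbcc => cabc => ccc
  | aacbbaa
  | abbccbaaa => abcbaaa => ccbaaa

abc->cc; bab->; bc->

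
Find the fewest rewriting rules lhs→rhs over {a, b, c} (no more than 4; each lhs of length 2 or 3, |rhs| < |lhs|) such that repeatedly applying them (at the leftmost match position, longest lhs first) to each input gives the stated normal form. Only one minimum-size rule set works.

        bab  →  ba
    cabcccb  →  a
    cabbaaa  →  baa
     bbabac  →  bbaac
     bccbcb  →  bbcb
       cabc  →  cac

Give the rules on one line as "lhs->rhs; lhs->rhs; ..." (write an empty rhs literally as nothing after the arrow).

  | bab => ba
  | cabcccb => cacccb => cacb => cca => a
  | cabbaaa => cabaaa => caaaa => baa
  | bbabac => bbaac

ab->a; acb->ca; caa->b; cc->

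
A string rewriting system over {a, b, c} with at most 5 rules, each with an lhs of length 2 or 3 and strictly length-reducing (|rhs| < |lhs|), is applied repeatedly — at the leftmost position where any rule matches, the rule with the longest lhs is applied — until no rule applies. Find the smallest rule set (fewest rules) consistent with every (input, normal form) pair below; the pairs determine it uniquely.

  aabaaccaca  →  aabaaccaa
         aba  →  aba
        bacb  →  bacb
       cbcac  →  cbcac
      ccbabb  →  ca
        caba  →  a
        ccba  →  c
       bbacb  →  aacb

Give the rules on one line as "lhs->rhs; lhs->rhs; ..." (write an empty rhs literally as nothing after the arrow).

aca->aa; bb->a; cab->; cba->

  | aabaaccaca => aabaaccaa
  | aba
  | bacb
  | cbcac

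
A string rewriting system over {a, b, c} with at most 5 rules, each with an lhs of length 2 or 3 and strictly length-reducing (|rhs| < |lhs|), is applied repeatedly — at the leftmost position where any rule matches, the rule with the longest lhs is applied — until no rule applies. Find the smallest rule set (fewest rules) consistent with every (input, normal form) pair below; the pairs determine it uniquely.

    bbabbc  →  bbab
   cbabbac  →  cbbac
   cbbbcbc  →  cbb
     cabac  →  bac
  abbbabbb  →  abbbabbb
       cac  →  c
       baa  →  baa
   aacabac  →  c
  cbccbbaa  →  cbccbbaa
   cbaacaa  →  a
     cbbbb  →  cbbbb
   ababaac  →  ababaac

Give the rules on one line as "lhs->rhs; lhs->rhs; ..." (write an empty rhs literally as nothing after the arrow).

aab->c; bbc->b; ca->; cba->c

  | bbabbc => bbab
  | cbabbac => cbbac
  | cbbbcbc => cbbbc => cbb
  | cabac => bac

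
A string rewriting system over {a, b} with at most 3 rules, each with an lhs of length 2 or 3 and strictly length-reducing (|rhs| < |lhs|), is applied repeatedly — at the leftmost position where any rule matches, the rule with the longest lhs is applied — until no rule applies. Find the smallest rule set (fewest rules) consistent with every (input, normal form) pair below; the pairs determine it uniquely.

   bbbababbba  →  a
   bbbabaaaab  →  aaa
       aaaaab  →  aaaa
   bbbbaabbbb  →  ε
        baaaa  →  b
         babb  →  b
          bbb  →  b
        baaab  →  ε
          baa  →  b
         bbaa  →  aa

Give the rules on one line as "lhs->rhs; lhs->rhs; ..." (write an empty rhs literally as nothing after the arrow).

  | bbbababbba => bababbba => bbabbba => abbba => bba => a
  | bbbabaaaab => babaaaab => bbaaaab => aaaab => aaa
  | aaaaab => aaaa
  | bbbbaabbbb => bbaabbbb => aabbbb => abbb => bb => ε

ab->; ba->b; bb->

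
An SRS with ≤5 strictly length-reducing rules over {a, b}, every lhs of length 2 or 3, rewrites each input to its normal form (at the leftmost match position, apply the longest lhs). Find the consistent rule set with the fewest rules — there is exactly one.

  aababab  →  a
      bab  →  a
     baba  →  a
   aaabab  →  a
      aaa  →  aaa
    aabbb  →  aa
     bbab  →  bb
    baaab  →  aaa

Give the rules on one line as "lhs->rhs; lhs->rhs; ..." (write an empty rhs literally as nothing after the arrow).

  | aababab => ababab => babab => abab => bab => ab => a
  | bab => ab => a
  | baba => aba => ba => a
  | aaabab => aabab => abab => bab => ab => a

ab->a; aba->ba; ba->a; bba->b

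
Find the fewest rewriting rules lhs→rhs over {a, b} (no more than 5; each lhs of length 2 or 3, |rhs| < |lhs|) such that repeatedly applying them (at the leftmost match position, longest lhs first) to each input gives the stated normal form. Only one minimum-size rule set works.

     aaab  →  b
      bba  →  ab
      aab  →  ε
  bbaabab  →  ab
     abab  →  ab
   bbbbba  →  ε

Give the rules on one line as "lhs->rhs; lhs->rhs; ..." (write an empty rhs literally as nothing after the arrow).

  | aaab => bab => b
  | bba => ab
  | aab => bb => ε
  | bbaabab => ababab => abab => ab

aa->b; ba->; bb->; bba->ab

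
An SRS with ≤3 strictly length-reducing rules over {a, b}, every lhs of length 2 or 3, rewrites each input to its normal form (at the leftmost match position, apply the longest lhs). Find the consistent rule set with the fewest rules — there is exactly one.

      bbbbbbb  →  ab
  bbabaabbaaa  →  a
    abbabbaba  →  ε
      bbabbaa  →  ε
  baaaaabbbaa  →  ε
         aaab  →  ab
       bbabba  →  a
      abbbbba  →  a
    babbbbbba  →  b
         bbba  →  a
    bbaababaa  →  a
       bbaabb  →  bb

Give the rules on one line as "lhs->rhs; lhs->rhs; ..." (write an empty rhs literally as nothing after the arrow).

aa->; ba->; bbb->ab

  | bbbbbbb => abbbbb => aabbb => bbb => ab
  | bbabaabbaaa => bbaabbaaa => babbaaa => bbaaa => baa => a
  | abbabbaba => abbbaba => aababa => baba => ba => ε
  | bbabbaa => bbbaa => abaa => aa => ε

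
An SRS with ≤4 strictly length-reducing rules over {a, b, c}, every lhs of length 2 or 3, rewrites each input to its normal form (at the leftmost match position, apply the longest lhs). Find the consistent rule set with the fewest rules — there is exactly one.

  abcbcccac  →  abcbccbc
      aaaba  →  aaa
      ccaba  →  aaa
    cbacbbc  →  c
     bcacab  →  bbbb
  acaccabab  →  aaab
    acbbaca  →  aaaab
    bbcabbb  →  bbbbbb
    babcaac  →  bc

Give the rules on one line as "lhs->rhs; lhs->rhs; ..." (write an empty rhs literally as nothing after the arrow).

ba->; ca->b; cbb->aa

  | abcbcccac => abcbccbc
  | aaaba => aaa
  | ccaba => cbba => aaa
  | cbacbbc => ccbbc => caac => bac => c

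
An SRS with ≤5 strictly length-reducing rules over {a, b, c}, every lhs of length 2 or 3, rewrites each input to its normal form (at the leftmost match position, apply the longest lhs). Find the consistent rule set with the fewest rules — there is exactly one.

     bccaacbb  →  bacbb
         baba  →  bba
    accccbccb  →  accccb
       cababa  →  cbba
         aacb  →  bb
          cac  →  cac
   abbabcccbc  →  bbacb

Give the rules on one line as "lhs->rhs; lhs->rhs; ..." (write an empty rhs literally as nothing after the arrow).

aa->b; ab->b; bc->b; bcc->a

  | bccaacbb => aaacbb => bacbb
  | baba => bba
  | accccbccb => accccab => accccb
  | cababa => cbaba => cbba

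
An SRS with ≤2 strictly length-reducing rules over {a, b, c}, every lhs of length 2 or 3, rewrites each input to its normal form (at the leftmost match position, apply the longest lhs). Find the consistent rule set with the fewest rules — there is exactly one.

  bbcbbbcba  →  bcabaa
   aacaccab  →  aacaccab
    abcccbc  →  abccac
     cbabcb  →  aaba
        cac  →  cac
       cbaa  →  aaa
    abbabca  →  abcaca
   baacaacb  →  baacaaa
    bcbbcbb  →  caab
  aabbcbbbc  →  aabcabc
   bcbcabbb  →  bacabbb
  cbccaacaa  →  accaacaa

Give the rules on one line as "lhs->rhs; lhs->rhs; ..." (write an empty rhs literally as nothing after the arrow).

  | bbcbbbcba => bbabbcba => bcabcba => bcabaa
  | aacaccab
  | abcccbc => abccac
  | cbabcb => aabcb => aaba

bab->ca; cb->a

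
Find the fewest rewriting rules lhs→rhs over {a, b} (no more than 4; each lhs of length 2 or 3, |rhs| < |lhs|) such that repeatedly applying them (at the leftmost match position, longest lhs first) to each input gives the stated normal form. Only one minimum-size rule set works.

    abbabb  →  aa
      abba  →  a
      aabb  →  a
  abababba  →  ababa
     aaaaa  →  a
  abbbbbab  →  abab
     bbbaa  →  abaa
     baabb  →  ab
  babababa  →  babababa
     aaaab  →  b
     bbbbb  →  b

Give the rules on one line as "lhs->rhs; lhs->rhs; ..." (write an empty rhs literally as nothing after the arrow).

  | abbabb => aaabb => abb => aa
  | abba => aaa => a
  | aabb => bb => a
  | abababba => ababaaa => ababa

aaa->a; aab->b; bb->a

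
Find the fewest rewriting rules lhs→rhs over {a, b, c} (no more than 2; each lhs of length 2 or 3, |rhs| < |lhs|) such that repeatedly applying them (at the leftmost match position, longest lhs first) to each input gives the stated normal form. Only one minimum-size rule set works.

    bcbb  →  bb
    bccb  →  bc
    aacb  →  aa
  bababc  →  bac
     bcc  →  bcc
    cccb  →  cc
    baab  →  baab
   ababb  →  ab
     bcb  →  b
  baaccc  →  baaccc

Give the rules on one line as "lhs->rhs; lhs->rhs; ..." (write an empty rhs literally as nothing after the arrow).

  | bcbb => bb
  | bccb => bc
  | aacb => aa
  | bababc => bacbc => bac

aba->ac; cb->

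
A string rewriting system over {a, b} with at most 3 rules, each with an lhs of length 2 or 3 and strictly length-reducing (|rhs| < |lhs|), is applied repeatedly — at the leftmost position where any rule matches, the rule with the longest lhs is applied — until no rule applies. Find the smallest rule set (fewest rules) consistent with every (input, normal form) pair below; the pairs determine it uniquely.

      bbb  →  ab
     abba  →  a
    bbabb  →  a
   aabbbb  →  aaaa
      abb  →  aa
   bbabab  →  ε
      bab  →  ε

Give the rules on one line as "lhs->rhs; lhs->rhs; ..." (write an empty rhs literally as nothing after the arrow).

  | bbb => ab
  | abba => a
  | bbabb => bb => a
  | aabbbb => aaabb => aaaa

bab->; bb->a; bba->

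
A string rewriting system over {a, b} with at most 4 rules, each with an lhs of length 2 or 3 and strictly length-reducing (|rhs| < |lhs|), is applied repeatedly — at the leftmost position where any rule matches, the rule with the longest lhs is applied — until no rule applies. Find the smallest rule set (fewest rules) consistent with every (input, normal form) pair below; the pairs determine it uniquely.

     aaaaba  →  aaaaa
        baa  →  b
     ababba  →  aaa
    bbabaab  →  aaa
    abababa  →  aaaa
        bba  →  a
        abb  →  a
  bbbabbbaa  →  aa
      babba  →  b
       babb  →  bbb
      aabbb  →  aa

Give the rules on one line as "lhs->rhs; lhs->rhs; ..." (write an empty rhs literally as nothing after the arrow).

  | aaaaba => aaaaa
  | baa => ba => b
  | ababba => aabba => aaba => aaa
  | bbabaab => abaab => aaab => aaa

ab->a; ba->b; bba->a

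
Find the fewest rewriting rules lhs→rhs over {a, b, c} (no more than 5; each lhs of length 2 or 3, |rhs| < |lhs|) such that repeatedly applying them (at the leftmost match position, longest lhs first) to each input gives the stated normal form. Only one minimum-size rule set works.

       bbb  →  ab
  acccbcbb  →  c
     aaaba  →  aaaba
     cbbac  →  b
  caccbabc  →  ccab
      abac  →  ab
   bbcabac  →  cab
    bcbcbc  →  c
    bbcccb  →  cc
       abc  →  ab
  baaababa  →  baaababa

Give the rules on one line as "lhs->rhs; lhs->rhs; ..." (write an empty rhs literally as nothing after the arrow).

  | bbb => ab
  | acccbcbb => cccbcbb => cccbb => ccb => c
  | aaaba
  | cbbac => bac => bc => b

ac->c; bb->a; bc->b; cb->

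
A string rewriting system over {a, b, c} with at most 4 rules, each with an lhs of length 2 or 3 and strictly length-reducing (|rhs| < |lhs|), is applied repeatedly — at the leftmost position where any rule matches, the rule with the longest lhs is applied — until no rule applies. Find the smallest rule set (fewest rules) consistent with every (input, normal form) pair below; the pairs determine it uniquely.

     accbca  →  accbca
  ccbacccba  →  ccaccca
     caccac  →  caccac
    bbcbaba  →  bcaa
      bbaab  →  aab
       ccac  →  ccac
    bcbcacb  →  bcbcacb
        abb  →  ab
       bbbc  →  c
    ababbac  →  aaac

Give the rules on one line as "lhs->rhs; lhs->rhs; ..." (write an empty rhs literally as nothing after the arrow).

  | accbca
  | ccbacccba => ccacccba => ccaccca
  | caccac
  | bbcbaba => bcbaba => bcaba => bcaa

ba->a; bb->b; bbb->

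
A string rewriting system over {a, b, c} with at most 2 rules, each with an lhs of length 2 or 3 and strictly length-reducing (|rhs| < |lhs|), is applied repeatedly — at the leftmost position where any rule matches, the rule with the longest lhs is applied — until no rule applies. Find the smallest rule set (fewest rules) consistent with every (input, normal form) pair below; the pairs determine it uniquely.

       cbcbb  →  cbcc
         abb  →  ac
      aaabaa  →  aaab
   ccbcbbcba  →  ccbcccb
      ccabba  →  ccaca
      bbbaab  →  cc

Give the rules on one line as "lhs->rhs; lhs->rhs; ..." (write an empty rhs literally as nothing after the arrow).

  | cbcbb => cbcc
  | abb => ac
  | aaabaa => aaaba => aaab
  | ccbcbbcba => ccbcccba => ccbcccb

ba->b; bb->c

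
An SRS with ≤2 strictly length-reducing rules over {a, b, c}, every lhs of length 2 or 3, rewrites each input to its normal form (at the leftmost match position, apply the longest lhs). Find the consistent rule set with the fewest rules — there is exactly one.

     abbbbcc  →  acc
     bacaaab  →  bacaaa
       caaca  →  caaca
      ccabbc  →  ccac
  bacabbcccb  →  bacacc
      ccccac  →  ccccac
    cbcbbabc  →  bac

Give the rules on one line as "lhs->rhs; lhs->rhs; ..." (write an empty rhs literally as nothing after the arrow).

ab->a; cb->

  | abbbbcc => abbbcc => abbcc => abcc => acc
  | bacaaab => bacaaa
  | caaca
  | ccabbc => ccabc => ccac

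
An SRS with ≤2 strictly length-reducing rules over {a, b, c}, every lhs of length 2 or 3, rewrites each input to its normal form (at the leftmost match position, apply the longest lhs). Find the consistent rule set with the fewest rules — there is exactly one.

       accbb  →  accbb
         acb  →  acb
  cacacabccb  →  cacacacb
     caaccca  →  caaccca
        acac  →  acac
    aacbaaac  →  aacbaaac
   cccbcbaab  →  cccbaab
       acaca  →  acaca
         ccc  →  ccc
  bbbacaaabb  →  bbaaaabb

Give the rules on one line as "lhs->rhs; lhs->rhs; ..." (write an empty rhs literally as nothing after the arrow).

  | accbb
  | acb
  | cacacabccb => cacacacb
  | caaccca

bac->a; bc->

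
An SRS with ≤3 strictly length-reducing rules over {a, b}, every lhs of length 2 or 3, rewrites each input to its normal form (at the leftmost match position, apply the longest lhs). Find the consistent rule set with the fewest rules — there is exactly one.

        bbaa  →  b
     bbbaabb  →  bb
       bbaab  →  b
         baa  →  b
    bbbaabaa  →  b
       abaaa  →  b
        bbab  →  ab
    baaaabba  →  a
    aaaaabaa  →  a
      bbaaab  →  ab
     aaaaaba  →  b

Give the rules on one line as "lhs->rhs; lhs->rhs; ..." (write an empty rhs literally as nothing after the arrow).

aa->b; aab->b; ba->a

  | bbaa => baa => aa => b
  | bbbaabb => bbaabb => baabb => aabb => bb
  | bbaab => baab => aab => b
  | baa => aa => b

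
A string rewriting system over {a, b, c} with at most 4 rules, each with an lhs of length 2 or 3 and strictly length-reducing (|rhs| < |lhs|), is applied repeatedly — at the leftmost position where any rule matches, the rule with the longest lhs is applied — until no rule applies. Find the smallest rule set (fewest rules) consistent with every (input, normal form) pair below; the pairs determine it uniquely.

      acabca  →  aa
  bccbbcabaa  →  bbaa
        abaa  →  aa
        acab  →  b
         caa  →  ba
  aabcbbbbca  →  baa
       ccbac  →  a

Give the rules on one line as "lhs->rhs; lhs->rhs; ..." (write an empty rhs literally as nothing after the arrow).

  | acabca => abbca => bca => aa
  | bccbbcabaa => acbbcabaa => abcabaa => cabaa => bbaa
  | abaa => aa
  | acab => abb => b

ab->; bc->a; ca->b; cb->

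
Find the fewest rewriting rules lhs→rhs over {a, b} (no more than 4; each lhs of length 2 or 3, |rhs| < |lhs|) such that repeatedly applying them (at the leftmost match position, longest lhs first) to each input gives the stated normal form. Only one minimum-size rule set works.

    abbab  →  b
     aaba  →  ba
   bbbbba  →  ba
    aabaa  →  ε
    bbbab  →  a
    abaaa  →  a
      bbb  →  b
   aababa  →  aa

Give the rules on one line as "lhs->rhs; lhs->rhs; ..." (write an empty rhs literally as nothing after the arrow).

ab->b; baa->; bb->a

  | abbab => bbab => aab => ab => b
  | aaba => aba => ba
  | bbbbba => abbba => bbba => aba => ba
  | aabaa => abaa => baa => ε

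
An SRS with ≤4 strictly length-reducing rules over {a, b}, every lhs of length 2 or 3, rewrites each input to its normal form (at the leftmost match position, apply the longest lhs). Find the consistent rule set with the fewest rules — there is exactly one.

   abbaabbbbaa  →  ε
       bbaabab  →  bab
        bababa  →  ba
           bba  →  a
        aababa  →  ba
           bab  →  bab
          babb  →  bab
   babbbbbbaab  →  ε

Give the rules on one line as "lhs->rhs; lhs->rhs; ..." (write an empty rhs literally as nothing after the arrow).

  | abbaabbbbaa => abaabbbbaa => aabbbbaa => bbbbaa => bbaa => aa => ε
  | bbaabab => aabab => bab
  | bababa => baba => ba
  | bba => a

aa->; aba->a; abb->ab; bb->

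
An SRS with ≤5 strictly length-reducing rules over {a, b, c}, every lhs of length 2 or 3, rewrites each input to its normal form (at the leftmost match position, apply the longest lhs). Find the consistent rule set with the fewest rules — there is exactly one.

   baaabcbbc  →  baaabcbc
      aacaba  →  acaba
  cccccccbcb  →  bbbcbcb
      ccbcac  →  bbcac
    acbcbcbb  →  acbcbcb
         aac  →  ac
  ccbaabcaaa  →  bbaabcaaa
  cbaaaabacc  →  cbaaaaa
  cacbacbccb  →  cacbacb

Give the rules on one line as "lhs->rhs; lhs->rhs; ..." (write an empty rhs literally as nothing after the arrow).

  | baaabcbbc => baaabcbc
  | aacaba => acaba
  | cccccccbcb => bcccccbcb => bbcccbcb => bbbcbcb
  | ccbcac => bbcac

aac->ac; bab->a; cbb->cb; cc->b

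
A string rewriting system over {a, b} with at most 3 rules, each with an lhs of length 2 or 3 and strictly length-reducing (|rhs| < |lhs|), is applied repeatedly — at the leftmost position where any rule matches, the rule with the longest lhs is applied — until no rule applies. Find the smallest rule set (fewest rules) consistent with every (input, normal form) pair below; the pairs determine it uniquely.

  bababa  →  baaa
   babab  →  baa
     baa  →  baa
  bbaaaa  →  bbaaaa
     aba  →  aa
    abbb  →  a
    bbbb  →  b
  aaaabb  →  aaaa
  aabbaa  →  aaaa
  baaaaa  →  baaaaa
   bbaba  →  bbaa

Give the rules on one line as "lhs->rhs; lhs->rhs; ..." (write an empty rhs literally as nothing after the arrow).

ab->a; bbb->

  | bababa => baaba => baaa
  | babab => baab => baa
  | baa
  | bbaaaa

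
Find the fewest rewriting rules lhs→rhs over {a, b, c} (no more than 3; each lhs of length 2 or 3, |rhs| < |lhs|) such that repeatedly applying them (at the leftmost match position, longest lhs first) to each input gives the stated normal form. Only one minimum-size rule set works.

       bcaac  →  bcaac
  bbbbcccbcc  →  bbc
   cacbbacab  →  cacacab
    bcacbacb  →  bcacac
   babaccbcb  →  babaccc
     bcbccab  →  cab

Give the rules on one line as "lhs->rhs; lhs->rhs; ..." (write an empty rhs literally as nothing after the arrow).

bcc->; cb->c

  | bcaac
  | bbbbcccbcc => bbbcbcc => bbbccc => bbc
  | cacbbacab => cacbacab => cacacab
  | bcacbacb => bcacacb => bcacac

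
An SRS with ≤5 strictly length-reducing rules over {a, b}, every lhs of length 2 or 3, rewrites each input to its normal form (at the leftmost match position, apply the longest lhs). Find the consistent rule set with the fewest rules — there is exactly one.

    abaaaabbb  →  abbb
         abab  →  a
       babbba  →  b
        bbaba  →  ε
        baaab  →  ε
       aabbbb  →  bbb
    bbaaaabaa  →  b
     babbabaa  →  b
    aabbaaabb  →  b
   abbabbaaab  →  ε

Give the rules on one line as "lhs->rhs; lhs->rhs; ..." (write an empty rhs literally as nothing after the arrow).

aa->b; aab->; ba->; bab->

  | abaaaabbb => aaaabbb => baabbb => abbb
  | abab => a
  | babbba => bba => b
  | bbaba => ba => ε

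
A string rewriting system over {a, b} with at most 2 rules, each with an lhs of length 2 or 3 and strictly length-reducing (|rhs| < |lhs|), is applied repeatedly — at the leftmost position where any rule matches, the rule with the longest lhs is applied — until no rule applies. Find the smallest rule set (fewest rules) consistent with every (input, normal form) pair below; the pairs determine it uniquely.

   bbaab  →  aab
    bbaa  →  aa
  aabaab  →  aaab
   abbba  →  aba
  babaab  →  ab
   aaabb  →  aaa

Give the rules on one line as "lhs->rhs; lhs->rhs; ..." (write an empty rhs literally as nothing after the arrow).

  | bbaab => aab
  | bbaa => aa
  | aabaab => aaab
  | abbba => aba

baa->a; bb->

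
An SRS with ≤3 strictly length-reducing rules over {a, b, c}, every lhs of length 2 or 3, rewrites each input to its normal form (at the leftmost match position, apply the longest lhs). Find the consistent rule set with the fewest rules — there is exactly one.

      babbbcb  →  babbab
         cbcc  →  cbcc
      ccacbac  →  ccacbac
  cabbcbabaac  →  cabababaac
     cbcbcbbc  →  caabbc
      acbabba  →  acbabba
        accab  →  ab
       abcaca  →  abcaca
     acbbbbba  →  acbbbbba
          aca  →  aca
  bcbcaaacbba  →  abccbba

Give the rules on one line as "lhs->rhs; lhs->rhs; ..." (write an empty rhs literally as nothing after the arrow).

aaa->; acc->; bcb->ab

  | babbbcb => babbab
  | cbcc
  | ccacbac
  | cabbcbabaac => cabababaac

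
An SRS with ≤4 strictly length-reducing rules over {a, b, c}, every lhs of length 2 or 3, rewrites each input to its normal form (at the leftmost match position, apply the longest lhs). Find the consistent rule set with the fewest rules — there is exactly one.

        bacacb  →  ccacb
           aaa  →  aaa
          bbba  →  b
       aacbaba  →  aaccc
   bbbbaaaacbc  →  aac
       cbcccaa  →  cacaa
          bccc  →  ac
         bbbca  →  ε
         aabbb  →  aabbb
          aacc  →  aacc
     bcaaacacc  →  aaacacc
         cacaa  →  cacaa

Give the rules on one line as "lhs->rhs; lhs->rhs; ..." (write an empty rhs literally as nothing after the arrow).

  | bacacb => ccacb
  | aaa
  | bbba => bbc => b
  | aacbaba => aaccba => aaccc

ba->c; bc->; bcc->a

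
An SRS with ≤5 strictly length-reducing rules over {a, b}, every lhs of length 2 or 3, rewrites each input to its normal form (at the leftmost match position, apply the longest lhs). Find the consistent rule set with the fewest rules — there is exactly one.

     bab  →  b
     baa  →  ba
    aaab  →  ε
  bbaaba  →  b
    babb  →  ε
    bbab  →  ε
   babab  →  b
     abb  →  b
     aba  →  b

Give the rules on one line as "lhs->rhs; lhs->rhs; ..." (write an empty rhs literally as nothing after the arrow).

  | bab => b
  | baa => ba
  | aaab => aab => ab => ε
  | bbaaba => aaba => aba => b

aa->a; ab->; aba->b; bb->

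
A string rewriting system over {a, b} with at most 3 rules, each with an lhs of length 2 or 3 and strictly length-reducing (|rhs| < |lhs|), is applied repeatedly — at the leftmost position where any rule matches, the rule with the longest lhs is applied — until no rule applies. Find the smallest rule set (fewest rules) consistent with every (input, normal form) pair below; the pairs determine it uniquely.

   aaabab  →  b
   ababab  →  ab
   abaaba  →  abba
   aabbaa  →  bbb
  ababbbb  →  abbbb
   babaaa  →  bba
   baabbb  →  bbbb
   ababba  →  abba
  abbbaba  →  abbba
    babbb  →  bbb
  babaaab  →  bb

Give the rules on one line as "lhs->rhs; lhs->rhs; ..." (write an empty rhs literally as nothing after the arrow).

  | aaabab => babab => bab => b
  | ababab => abab => ab
  | abaaba => abba
  | aabbaa => bbaa => bbb

aa->b; aab->b; bab->b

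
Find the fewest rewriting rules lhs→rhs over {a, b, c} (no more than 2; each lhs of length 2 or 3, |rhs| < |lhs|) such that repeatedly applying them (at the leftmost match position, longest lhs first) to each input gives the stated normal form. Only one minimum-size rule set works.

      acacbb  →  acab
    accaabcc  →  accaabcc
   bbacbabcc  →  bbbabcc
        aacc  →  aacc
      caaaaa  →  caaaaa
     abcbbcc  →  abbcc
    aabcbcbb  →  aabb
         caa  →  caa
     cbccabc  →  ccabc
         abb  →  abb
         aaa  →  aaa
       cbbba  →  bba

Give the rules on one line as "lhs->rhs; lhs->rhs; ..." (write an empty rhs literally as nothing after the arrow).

bac->b; cb->

  | acacbb => acab
  | accaabcc
  | bbacbabcc => bbbabcc
  | aacc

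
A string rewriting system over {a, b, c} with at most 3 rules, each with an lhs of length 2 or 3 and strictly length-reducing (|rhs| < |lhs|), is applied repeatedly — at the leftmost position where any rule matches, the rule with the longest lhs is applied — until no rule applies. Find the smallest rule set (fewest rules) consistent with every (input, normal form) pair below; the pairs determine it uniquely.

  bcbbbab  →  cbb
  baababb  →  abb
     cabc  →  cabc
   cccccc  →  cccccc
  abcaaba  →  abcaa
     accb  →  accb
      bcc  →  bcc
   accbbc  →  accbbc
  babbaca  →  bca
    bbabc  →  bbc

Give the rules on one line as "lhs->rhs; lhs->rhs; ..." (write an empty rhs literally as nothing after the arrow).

ba->; bcb->c

  | bcbbbab => cbbab => cbb
  | baababb => ababb => abb
  | cabc
  | cccccc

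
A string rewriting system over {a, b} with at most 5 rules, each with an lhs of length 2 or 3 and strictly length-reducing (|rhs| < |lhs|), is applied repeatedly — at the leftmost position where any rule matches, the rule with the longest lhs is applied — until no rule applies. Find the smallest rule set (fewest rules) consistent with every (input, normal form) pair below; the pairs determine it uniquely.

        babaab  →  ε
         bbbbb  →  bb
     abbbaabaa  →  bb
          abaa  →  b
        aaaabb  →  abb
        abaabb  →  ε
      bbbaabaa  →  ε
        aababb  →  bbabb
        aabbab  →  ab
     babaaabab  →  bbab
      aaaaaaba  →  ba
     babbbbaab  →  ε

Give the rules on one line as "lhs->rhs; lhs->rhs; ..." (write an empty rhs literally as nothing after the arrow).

aa->b; aaa->; aba->a; bbb->

  | babaab => baab => bbb => ε
  | bbbbb => bb
  | abbbaabaa => aaabaa => baa => bb
  | abaa => aa => b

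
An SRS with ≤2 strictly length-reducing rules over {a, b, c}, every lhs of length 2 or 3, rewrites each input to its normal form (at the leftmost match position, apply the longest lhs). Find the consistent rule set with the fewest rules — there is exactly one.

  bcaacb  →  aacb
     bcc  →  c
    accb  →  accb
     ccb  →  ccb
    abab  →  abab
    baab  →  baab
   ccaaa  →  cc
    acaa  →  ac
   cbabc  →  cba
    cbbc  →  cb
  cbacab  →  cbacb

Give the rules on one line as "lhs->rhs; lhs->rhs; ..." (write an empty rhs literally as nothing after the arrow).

bc->; ca->c

  | bcaacb => aacb
  | bcc => c
  | accb
  | ccb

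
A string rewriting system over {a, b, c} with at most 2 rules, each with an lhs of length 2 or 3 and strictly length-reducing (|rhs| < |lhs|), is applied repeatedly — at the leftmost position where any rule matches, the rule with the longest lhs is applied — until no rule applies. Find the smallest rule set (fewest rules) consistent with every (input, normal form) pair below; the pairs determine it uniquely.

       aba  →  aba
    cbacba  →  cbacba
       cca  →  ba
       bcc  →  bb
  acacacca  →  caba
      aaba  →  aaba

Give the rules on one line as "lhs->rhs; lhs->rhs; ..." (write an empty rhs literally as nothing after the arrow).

aca->; cc->b

  | aba
  | cbacba
  | cca => ba
  | bcc => bb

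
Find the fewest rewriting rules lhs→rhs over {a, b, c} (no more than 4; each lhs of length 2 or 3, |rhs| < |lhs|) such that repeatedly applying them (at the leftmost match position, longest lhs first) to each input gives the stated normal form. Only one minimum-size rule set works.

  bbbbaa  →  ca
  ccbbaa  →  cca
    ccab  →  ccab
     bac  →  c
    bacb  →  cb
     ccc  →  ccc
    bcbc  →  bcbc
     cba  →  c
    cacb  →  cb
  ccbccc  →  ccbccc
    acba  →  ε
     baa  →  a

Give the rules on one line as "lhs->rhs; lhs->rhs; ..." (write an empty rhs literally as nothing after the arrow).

  | bbbbaa => bbaca => acca => ca
  | ccbbaa => ccaca => cca
  | ccab
  | bac => c

ac->; ba->; bba->ac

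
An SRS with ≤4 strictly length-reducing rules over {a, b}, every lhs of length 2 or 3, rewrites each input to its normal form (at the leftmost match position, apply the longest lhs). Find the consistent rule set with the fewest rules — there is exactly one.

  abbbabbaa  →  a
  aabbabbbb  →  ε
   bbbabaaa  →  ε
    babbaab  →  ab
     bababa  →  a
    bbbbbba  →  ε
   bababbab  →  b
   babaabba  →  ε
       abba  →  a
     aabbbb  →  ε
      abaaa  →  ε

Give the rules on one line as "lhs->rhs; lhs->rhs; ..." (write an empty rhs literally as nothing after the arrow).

aa->; ba->a; bab->b; bb->a

  | abbbabbaa => aababbaa => babbaa => bbaa => aaa => a
  | aabbabbbb => bbabbbb => aabbbb => bbbb => abb => aa => ε
  | bbbabaaa => ababaaa => abaaa => aaaa => aa => ε
  | babbaab => bbaab => aaab => ab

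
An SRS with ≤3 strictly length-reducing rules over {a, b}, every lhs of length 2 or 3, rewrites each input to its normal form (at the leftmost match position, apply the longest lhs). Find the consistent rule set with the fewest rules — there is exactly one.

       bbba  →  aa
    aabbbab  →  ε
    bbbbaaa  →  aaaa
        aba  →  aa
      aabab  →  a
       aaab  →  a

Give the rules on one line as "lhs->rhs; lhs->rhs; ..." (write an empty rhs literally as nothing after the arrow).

  | bbba => aba => aa
  | aabbbab => bbab => aab => ε
  | bbbbaaa => abbaaa => abaaa => aaaa
  | aba => aa

aab->; ab->a; bb->a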